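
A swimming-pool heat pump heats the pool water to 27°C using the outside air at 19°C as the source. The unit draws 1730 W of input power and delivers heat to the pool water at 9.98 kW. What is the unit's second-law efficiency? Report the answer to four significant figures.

0.1538

Converting, Q̇_H = 9.980 kW = 9980 W, so COP_actual = Q̇_H/Ẇ = 9980/1730 = 5.769.
In absolute terms T_C = 292.15 K and T_H = 300.15 K, so ΔT = 8.000 K.
COP_Carnot = T_H/ΔT = 300.15/8.000 = 37.52.
η_II = COP_actual/COP_Carnot = 5.769/37.52 = 0.1538.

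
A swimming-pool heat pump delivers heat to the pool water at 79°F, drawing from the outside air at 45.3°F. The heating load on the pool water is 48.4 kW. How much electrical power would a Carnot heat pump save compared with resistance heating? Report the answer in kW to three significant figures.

In absolute terms T_C = 280.54 K and T_H = 299.26 K, so ΔT = 18.72 K.
COP_Carnot = T_H/ΔT = 299.26/18.72 = 15.98.
Resistance heating needs Ẇ_res = Q̇_H = 48.40 kW; the reversible heat pump needs only Ẇ_hp = Q̇_H/COP = 3.028 kW.
Saving = 48.40 − 3.028 = 45.37 kW.

45.4 kW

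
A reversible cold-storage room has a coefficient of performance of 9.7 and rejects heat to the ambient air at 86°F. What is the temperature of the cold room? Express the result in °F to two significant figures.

35 °F

For a Carnot refrigerator COP_R = T_C/(T_H − T_C), so T_C = COP·T_H/(1 + COP).
With T_H = 303.15 K, T_C = 9.7 × 303.15/10.70 = 274.82 K.
Converting, 274.82 K = 35.00°F.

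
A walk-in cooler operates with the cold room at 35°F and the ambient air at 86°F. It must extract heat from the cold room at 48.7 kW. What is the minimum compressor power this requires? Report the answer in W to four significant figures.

In absolute terms T_C = 274.82 K and T_H = 303.15 K, so ΔT = 28.33 K.
COP_Carnot = T_C/ΔT = 274.82/28.33 = 9.699.
Ẇ_min = Q̇/COP_Carnot = 48.70/9.699 = 5.021 kW = 5021 W.

5021 W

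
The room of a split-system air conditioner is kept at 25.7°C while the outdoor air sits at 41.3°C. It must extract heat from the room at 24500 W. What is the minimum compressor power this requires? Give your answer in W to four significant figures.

1279 W

In absolute terms T_C = 298.85 K and T_H = 314.45 K, so ΔT = 15.60 K.
COP_Carnot = T_C/ΔT = 298.85/15.60 = 19.16.
Ẇ_min = Q̇/COP_Carnot = 24500/19.16 = 1279 W.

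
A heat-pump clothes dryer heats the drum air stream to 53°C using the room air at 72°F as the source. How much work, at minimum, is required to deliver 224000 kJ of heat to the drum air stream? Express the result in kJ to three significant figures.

21100 kJ

In absolute terms T_C = 295.37 K and T_H = 326.15 K, so ΔT = 30.78 K.
The reversible limit is COP_HP = T_H/ΔT = 10.60, so W_min = Q_H/COP = Q_H·ΔT/T_H.
W_min = 224000 × 30.78/326.15 = 21140 kJ.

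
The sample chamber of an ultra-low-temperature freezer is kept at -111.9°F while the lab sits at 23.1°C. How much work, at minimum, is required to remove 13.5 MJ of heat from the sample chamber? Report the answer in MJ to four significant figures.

In absolute terms T_C = 193.21 K and T_H = 296.25 K, so ΔT = 103.0 K.
The reversible limit is COP_R = T_C/ΔT = 1.875, so W_min = Q_C/COP = Q_C·ΔT/T_C.
W_min = 13.50 × 103.0/193.21 = 7.200 MJ.

7.200 MJ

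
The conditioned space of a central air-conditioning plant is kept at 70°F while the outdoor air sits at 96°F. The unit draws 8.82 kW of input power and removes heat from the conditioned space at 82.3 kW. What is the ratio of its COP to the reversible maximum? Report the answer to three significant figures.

0.458

COP_actual = Q̇_C/Ẇ = 82.30/8.820 = 9.331.
In absolute terms T_C = 294.26 K and T_H = 308.71 K, so ΔT = 14.44 K.
COP_Carnot = T_C/ΔT = 294.26/14.44 = 20.37.
η_II = COP_actual/COP_Carnot = 9.331/20.37 = 0.4580.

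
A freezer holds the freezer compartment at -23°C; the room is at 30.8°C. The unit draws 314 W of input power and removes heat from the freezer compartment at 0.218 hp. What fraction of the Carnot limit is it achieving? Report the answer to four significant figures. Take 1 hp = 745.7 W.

0.1113

Converting, Q̇_C = 0.2180 hp = 162.6 W, so COP_actual = Q̇_C/Ẇ = 162.6/314.0 = 0.5177.
In absolute terms T_C = 250.15 K and T_H = 303.95 K, so ΔT = 53.80 K.
COP_Carnot = T_C/ΔT = 250.15/53.80 = 4.650.
η_II = COP_actual/COP_Carnot = 0.5177/4.650 = 0.1113.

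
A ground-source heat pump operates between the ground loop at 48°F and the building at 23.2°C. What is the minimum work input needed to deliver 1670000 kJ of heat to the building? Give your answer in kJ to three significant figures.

80600 kJ

In absolute terms T_C = 282.04 K and T_H = 296.35 K, so ΔT = 14.31 K.
The reversible limit is COP_HP = T_H/ΔT = 20.71, so W_min = Q_H/COP = Q_H·ΔT/T_H.
W_min = 1670000 × 14.31/296.35 = 80650 kJ.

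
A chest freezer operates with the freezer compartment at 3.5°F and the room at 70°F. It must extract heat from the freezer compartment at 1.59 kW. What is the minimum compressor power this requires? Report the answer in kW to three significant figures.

In absolute terms T_C = 257.32 K and T_H = 294.26 K, so ΔT = 36.94 K.
COP_Carnot = T_C/ΔT = 257.32/36.94 = 6.965.
Ẇ_min = Q̇/COP_Carnot = 1.590/6.965 = 0.2283 kW.

0.228 kW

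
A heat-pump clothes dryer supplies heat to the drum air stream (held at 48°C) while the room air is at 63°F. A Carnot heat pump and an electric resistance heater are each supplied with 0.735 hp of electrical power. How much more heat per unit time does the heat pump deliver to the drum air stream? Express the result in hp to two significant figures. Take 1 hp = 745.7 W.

6.9 hp

In absolute terms T_C = 290.37 K and T_H = 321.15 K, so ΔT = 30.78 K.
COP_Carnot = T_H/ΔT = 321.15/30.78 = 10.43.
The heat pump delivers Q̇_H = COP × Ẇ = 7.669 hp; the resistance heater delivers Ẇ = 0.7350 hp.
Extra = (COP − 1)·Ẇ = 6.934 hp.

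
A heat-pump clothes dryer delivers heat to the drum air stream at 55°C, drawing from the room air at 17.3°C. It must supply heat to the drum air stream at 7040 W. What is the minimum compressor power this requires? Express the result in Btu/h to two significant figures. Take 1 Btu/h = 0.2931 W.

2800 Btu/h

In absolute terms T_C = 290.45 K and T_H = 328.15 K, so ΔT = 37.70 K.
COP_Carnot = T_H/ΔT = 328.15/37.70 = 8.704.
Ẇ_min = Q̇/COP_Carnot = 7040/8.704 = 808.8 W = 2759 Btu/h.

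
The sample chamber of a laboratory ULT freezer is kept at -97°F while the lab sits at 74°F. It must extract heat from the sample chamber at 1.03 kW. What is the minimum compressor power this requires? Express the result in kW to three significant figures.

0.486 kW

In absolute terms T_C = 201.48 K and T_H = 296.48 K, so ΔT = 95.00 K.
COP_Carnot = T_C/ΔT = 201.48/95.00 = 2.121.
Ẇ_min = Q̇/COP_Carnot = 1.030/2.121 = 0.4856 kW.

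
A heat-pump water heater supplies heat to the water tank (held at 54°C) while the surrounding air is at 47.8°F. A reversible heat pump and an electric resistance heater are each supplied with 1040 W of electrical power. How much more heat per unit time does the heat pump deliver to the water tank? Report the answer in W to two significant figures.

In absolute terms T_C = 281.93 K and T_H = 327.15 K, so ΔT = 45.22 K.
COP_Carnot = T_H/ΔT = 327.15/45.22 = 7.234.
The heat pump delivers Q̇_H = COP × Ẇ = 7524 W; the resistance heater delivers Ẇ = 1040 W.
Extra = (COP − 1)·Ẇ = 6484 W.

6500 W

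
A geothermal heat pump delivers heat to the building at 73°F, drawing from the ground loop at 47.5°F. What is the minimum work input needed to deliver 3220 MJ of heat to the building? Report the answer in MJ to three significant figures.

154 MJ

In absolute terms T_C = 281.76 K and T_H = 295.93 K, so ΔT = 14.17 K.
The reversible limit is COP_HP = T_H/ΔT = 20.89, so W_min = Q_H/COP = Q_H·ΔT/T_H.
W_min = 3220 × 14.17/295.93 = 154.1 MJ.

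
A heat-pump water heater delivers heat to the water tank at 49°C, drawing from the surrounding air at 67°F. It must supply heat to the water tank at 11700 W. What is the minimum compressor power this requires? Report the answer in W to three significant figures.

1070 W

In absolute terms T_C = 292.59 K and T_H = 322.15 K, so ΔT = 29.56 K.
COP_Carnot = T_H/ΔT = 322.15/29.56 = 10.90.
Ẇ_min = Q̇/COP_Carnot = 11700/10.90 = 1073 W.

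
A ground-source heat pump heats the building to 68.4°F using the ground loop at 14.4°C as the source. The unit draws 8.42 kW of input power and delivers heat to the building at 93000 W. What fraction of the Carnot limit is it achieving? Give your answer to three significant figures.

0.219

Converting, Q̇_H = 93000 W = 93.00 kW, so COP_actual = Q̇_H/Ẇ = 93.00/8.420 = 11.05.
In absolute terms T_C = 287.55 K and T_H = 293.37 K, so ΔT = 5.822 K.
COP_Carnot = T_H/ΔT = 293.37/5.822 = 50.39.
η_II = COP_actual/COP_Carnot = 11.05/50.39 = 0.2192.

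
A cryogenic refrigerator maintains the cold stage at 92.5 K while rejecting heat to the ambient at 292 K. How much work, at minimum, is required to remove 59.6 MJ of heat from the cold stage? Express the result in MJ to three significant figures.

129 MJ

The reservoir spacing is ΔT = 292 − 92.5 = 199.5 K.
The reversible limit is COP_R = T_C/ΔT = 0.4637, so W_min = Q_C/COP = Q_C·ΔT/T_C.
W_min = 59.60 × 199.5/92.50 = 128.5 MJ.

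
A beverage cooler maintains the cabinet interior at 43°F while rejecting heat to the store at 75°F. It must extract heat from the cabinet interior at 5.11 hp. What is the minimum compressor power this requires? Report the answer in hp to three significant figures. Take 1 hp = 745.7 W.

In absolute terms T_C = 279.26 K and T_H = 297.04 K, so ΔT = 17.78 K.
COP_Carnot = T_C/ΔT = 279.26/17.78 = 15.71.
Ẇ_min = Q̇/COP_Carnot = 5.110/15.71 = 0.3253 hp.

0.325 hp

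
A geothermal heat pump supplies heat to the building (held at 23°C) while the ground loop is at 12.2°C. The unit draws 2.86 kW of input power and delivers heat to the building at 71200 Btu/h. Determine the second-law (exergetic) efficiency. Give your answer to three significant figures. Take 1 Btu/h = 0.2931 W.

0.266

Converting, Q̇_H = 71200 Btu/h = 20.87 kW, so COP_actual = Q̇_H/Ẇ = 20.87/2.860 = 7.297.
In absolute terms T_C = 285.35 K and T_H = 296.15 K, so ΔT = 10.80 K.
COP_Carnot = T_H/ΔT = 296.15/10.80 = 27.42.
η_II = COP_actual/COP_Carnot = 7.297/27.42 = 0.2661.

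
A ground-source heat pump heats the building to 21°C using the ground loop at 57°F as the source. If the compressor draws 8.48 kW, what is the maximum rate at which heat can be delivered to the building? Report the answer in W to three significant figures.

In absolute terms T_C = 287.04 K and T_H = 294.15 K, so ΔT = 7.111 K.
COP_Carnot = T_H/ΔT = 294.15/7.111 = 41.36.
Q̇_max = COP_Carnot × Ẇ = 41.36 × 8.480 kW = 350.8 kW = 350800 W.

351000 W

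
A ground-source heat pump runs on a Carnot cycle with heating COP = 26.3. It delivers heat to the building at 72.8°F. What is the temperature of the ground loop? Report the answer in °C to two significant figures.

11 °C

COP_HP = T_H/(T_H − T_C) gives T_H − T_C = T_H/COP.
With T_H = 295.82 K, T_C = 295.82 × (1 − 1/26.3) = 284.57 K.
Converting, 284.57 K = 11.42°C.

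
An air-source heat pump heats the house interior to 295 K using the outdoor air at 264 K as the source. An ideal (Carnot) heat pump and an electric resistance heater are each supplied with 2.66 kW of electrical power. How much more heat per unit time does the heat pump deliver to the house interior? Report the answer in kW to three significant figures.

The reservoir spacing is ΔT = 295 − 264 = 31.00 K.
COP_Carnot = T_H/ΔT = 295.00/31.00 = 9.516.
The heat pump delivers Q̇_H = COP × Ẇ = 25.31 kW; the resistance heater delivers Ẇ = 2.660 kW.
Extra = (COP − 1)·Ẇ = 22.65 kW.

22.7 kW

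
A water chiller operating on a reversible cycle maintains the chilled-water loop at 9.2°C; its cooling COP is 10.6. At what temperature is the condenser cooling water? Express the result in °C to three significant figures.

35.8 °C

COP_R = T_C/(T_H − T_C) gives T_H − T_C = T_C/COP.
With T_C = 282.35 K, T_H = 282.35 × (1 + 1/10.6) = 308.99 K.
Converting, 308.99 K = 35.84°C.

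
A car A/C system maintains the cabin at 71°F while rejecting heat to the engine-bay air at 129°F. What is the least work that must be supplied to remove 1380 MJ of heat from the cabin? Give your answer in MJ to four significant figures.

In absolute terms T_C = 294.82 K and T_H = 327.04 K, so ΔT = 32.22 K.
The reversible limit is COP_R = T_C/ΔT = 9.149, so W_min = Q_C/COP = Q_C·ΔT/T_C.
W_min = 1380 × 32.22/294.82 = 150.8 MJ.

150.8 MJ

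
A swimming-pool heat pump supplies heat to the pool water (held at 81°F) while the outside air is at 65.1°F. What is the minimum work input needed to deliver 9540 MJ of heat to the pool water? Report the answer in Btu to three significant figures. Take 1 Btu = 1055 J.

266000 Btu

In absolute terms T_C = 291.54 K and T_H = 300.37 K, so ΔT = 8.833 K.
The reversible limit is COP_HP = T_H/ΔT = 34.00, so W_min = Q_H/COP = Q_H·ΔT/T_H.
W_min = 9540 × 8.833/300.37 = 280.6 MJ = 265900 Btu.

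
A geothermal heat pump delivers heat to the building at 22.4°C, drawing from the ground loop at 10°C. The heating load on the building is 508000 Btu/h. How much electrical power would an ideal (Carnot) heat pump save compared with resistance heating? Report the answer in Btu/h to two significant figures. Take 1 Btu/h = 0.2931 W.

490000 Btu/h

In absolute terms T_C = 283.15 K and T_H = 295.55 K, so ΔT = 12.40 K.
COP_Carnot = T_H/ΔT = 295.55/12.40 = 23.83.
Resistance heating needs Ẇ_res = Q̇_H = 508000 Btu/h; the reversible heat pump needs only Ẇ_hp = Q̇_H/COP = 21310 Btu/h.
Saving = 508000 − 21310 = 486700 Btu/h.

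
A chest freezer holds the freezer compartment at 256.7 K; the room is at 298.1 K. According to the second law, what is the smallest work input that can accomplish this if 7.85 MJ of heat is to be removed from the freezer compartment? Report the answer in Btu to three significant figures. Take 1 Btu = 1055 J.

The reservoir spacing is ΔT = 298.1 − 256.7 = 41.40 K.
The reversible limit is COP_R = T_C/ΔT = 6.200, so W_min = Q_C/COP = Q_C·ΔT/T_C.
W_min = 7.850 × 41.40/256.70 = 1.266 MJ = 1200 Btu.

1200 Btu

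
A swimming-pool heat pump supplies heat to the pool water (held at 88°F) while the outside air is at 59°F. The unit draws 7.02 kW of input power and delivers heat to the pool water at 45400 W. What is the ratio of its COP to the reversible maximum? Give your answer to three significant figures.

0.342

Converting, Q̇_H = 45400 W = 45.40 kW, so COP_actual = Q̇_H/Ẇ = 45.40/7.020 = 6.467.
In absolute terms T_C = 288.15 K and T_H = 304.26 K, so ΔT = 16.11 K.
COP_Carnot = T_H/ΔT = 304.26/16.11 = 18.89.
η_II = COP_actual/COP_Carnot = 6.467/18.89 = 0.3425.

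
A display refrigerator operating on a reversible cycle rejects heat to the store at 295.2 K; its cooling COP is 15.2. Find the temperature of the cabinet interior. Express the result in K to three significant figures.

277 K

For a Carnot refrigerator COP_R = T_C/(T_H − T_C), so T_C = COP·T_H/(1 + COP).
With T_H = 295.20 K, T_C = 15.2 × 295.20/16.20 = 276.98 K.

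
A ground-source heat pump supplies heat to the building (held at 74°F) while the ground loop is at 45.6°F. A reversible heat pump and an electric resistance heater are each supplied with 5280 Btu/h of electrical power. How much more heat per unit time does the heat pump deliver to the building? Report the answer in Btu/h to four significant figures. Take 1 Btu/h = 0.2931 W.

In absolute terms T_C = 280.71 K and T_H = 296.48 K, so ΔT = 15.78 K.
COP_Carnot = T_H/ΔT = 296.48/15.78 = 18.79.
The heat pump delivers Q̇_H = COP × Ẇ = 99220 Btu/h; the resistance heater delivers Ẇ = 5280 Btu/h.
Extra = (COP − 1)·Ẇ = 93940 Btu/h.

93940 Btu/h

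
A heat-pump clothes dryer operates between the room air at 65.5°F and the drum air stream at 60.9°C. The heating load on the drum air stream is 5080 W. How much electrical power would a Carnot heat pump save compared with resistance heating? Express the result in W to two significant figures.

In absolute terms T_C = 291.76 K and T_H = 334.05 K, so ΔT = 42.29 K.
COP_Carnot = T_H/ΔT = 334.05/42.29 = 7.899.
Resistance heating needs Ẇ_res = Q̇_H = 5080 W; the reversible heat pump needs only Ẇ_hp = Q̇_H/COP = 643.1 W.
Saving = 5080 − 643.1 = 4437 W.

4400 W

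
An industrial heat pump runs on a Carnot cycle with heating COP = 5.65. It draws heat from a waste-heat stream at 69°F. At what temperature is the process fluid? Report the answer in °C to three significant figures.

83.7 °C

COP_HP = T_H/(T_H − T_C) rearranges to T_H = COP·T_C/(COP − 1).
With T_C = 293.71 K, T_H = 5.65 × 293.71/4.650 = 356.87 K.
Converting, 356.87 K = 83.72°C.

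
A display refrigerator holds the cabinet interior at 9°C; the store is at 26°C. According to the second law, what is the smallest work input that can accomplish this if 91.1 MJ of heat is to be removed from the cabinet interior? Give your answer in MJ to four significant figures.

In absolute terms T_C = 282.15 K and T_H = 299.15 K, so ΔT = 17.00 K.
The reversible limit is COP_R = T_C/ΔT = 16.60, so W_min = Q_C/COP = Q_C·ΔT/T_C.
W_min = 91.10 × 17.00/282.15 = 5.489 MJ.

5.489 MJ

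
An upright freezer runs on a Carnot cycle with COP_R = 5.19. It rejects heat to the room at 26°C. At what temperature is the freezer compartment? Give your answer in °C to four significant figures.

-22.33 °C

For a Carnot refrigerator COP_R = T_C/(T_H − T_C), so T_C = COP·T_H/(1 + COP).
With T_H = 299.15 K, T_C = 5.19 × 299.15/6.190 = 250.82 K.
Converting, 250.82 K = -22.33°C.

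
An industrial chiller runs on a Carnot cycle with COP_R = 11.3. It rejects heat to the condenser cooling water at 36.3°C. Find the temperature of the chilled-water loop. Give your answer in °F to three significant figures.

52.1 °F

For a Carnot refrigerator COP_R = T_C/(T_H − T_C), so T_C = COP·T_H/(1 + COP).
With T_H = 309.45 K, T_C = 11.3 × 309.45/12.30 = 284.29 K.
Converting, 284.29 K = 52.05°F.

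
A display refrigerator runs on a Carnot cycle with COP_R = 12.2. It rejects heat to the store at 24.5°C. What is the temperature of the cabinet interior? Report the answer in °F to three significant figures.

For a Carnot refrigerator COP_R = T_C/(T_H − T_C), so T_C = COP·T_H/(1 + COP).
With T_H = 297.65 K, T_C = 12.2 × 297.65/13.20 = 275.10 K.
Converting, 275.10 K = 35.51°F.

35.5 °F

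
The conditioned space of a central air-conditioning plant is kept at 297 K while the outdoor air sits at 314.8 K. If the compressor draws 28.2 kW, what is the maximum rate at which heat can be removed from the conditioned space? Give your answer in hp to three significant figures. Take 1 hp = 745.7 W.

631 hp

The reservoir spacing is ΔT = 314.8 − 297 = 17.80 K.
COP_Carnot = T_C/ΔT = 297.00/17.80 = 16.69.
Q̇_max = COP_Carnot × Ẇ = 16.69 × 28.20 kW = 470.5 kW = 631.0 hp.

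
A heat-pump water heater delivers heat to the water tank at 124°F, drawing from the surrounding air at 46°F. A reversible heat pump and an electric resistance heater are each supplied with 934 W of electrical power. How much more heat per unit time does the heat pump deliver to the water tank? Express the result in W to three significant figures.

In absolute terms T_C = 280.93 K and T_H = 324.26 K, so ΔT = 43.33 K.
COP_Carnot = T_H/ΔT = 324.26/43.33 = 7.483.
The heat pump delivers Q̇_H = COP × Ẇ = 6989 W; the resistance heater delivers Ẇ = 934.0 W.
Extra = (COP − 1)·Ẇ = 6055 W.

6060 W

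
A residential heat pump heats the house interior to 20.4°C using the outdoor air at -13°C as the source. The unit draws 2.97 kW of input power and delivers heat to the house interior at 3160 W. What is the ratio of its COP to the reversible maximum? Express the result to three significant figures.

Converting, Q̇_H = 3160 W = 3.160 kW, so COP_actual = Q̇_H/Ẇ = 3.160/2.970 = 1.064.
In absolute terms T_C = 260.15 K and T_H = 293.55 K, so ΔT = 33.40 K.
COP_Carnot = T_H/ΔT = 293.55/33.40 = 8.789.
η_II = COP_actual/COP_Carnot = 1.064/8.789 = 0.1211.

0.121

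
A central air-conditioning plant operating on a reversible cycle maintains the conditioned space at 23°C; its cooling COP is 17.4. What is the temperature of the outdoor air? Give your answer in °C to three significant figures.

COP_R = T_C/(T_H − T_C) gives T_H − T_C = T_C/COP.
With T_C = 296.15 K, T_H = 296.15 × (1 + 1/17.4) = 313.17 K.
Converting, 313.17 K = 40.02°C.

40.0 °C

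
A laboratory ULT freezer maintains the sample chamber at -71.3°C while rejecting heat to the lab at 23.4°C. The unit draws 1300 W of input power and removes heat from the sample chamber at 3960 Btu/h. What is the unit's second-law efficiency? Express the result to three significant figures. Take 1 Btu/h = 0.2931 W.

Converting, Q̇_C = 3960 Btu/h = 1161 W, so COP_actual = Q̇_C/Ẇ = 1161/1300 = 0.8928.
In absolute terms T_C = 201.85 K and T_H = 296.55 K, so ΔT = 94.70 K.
COP_Carnot = T_C/ΔT = 201.85/94.70 = 2.131.
η_II = COP_actual/COP_Carnot = 0.8928/2.131 = 0.4189.

0.419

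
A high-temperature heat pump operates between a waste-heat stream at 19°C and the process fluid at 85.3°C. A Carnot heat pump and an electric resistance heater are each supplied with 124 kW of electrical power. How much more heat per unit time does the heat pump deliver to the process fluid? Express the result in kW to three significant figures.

546 kW

In absolute terms T_C = 292.15 K and T_H = 358.45 K, so ΔT = 66.30 K.
COP_Carnot = T_H/ΔT = 358.45/66.30 = 5.406.
The heat pump delivers Q̇_H = COP × Ẇ = 670.4 kW; the resistance heater delivers Ẇ = 124.0 kW.
Extra = (COP − 1)·Ẇ = 546.4 kW.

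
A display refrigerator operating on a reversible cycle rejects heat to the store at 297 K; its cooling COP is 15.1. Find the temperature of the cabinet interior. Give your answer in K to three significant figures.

For a Carnot refrigerator COP_R = T_C/(T_H − T_C), so T_C = COP·T_H/(1 + COP).
With T_H = 297.00 K, T_C = 15.1 × 297.00/16.10 = 278.55 K.

279 K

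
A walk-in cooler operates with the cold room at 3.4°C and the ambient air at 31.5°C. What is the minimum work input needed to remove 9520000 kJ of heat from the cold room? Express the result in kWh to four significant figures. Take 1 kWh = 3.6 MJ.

268.7 kWh

In absolute terms T_C = 276.55 K and T_H = 304.65 K, so ΔT = 28.10 K.
The reversible limit is COP_R = T_C/ΔT = 9.842, so W_min = Q_C/COP = Q_C·ΔT/T_C.
W_min = 9520000 × 28.10/276.55 = 967300 kJ = 268.7 kWh.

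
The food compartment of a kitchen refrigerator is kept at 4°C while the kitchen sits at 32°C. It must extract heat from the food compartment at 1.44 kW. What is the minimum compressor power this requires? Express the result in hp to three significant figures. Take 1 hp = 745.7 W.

0.195 hp

In absolute terms T_C = 277.15 K and T_H = 305.15 K, so ΔT = 28.00 K.
COP_Carnot = T_C/ΔT = 277.15/28.00 = 9.898.
Ẇ_min = Q̇/COP_Carnot = 1.440/9.898 = 0.1455 kW = 0.1951 hp.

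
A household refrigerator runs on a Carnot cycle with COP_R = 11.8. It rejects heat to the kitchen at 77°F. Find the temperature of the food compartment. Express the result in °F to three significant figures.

35.1 °F

For a Carnot refrigerator COP_R = T_C/(T_H − T_C), so T_C = COP·T_H/(1 + COP).
With T_H = 298.15 K, T_C = 11.8 × 298.15/12.80 = 274.86 K.
Converting, 274.86 K = 35.07°F.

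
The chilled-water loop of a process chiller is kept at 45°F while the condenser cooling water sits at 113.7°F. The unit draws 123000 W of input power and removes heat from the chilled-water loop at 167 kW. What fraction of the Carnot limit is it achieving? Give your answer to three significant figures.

Converting, Q̇_C = 167.0 kW = 167000 W, so COP_actual = Q̇_C/Ẇ = 167000/123000 = 1.358.
In absolute terms T_C = 280.37 K and T_H = 318.54 K, so ΔT = 38.17 K.
COP_Carnot = T_C/ΔT = 280.37/38.17 = 7.346.
η_II = COP_actual/COP_Carnot = 1.358/7.346 = 0.1848.

0.185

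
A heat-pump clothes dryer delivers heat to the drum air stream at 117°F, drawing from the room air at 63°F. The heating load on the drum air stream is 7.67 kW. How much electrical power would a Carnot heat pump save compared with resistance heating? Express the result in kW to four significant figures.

In absolute terms T_C = 290.37 K and T_H = 320.37 K, so ΔT = 30.00 K.
COP_Carnot = T_H/ΔT = 320.37/30.00 = 10.68.
Resistance heating needs Ẇ_res = Q̇_H = 7.670 kW; the reversible heat pump needs only Ẇ_hp = Q̇_H/COP = 0.7182 kW.
Saving = 7.670 − 0.7182 = 6.952 kW.

6.952 kW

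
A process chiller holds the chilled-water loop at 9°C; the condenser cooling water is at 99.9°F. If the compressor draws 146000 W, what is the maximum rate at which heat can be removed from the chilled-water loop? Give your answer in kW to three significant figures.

In absolute terms T_C = 282.15 K and T_H = 310.87 K, so ΔT = 28.72 K.
COP_Carnot = T_C/ΔT = 282.15/28.72 = 9.823.
Q̇_max = COP_Carnot × Ẇ = 9.823 × 146000 W = 1434000 W = 1434 kW.

1430 kW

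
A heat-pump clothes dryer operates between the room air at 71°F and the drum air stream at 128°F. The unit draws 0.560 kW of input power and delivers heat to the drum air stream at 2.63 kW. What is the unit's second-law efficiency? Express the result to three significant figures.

COP_actual = Q̇_H/Ẇ = 2.630/0.5600 = 4.696.
In absolute terms T_C = 294.82 K and T_H = 326.48 K, so ΔT = 31.67 K.
COP_Carnot = T_H/ΔT = 326.48/31.67 = 10.31.
η_II = COP_actual/COP_Carnot = 4.696/10.31 = 0.4555.

0.456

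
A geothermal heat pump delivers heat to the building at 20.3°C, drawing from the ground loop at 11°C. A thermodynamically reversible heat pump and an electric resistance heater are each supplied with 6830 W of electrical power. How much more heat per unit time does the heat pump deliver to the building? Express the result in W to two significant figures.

In absolute terms T_C = 284.15 K and T_H = 293.45 K, so ΔT = 9.300 K.
COP_Carnot = T_H/ΔT = 293.45/9.300 = 31.55.
The heat pump delivers Q̇_H = COP × Ẇ = 215500 W; the resistance heater delivers Ẇ = 6830 W.
Extra = (COP − 1)·Ẇ = 208700 W.

210000 W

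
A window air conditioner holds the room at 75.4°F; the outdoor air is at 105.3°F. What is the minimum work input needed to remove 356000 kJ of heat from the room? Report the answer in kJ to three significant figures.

In absolute terms T_C = 297.26 K and T_H = 313.87 K, so ΔT = 16.61 K.
The reversible limit is COP_R = T_C/ΔT = 17.90, so W_min = Q_C/COP = Q_C·ΔT/T_C.
W_min = 356000 × 16.61/297.26 = 19890 kJ.

19900 kJ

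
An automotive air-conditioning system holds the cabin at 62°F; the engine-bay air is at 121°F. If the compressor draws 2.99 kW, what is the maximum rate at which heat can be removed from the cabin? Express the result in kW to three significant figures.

In absolute terms T_C = 289.82 K and T_H = 322.59 K, so ΔT = 32.78 K.
COP_Carnot = T_C/ΔT = 289.82/32.78 = 8.842.
Q̇_max = COP_Carnot × Ẇ = 8.842 × 2.990 kW = 26.44 kW.

26.4 kW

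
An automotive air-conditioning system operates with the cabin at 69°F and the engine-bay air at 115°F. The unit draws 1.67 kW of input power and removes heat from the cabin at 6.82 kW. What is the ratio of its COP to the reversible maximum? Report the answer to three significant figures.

COP_actual = Q̇_C/Ẇ = 6.820/1.670 = 4.084.
In absolute terms T_C = 293.71 K and T_H = 319.26 K, so ΔT = 25.56 K.
COP_Carnot = T_C/ΔT = 293.71/25.56 = 11.49.
η_II = COP_actual/COP_Carnot = 4.084/11.49 = 0.3553.

0.355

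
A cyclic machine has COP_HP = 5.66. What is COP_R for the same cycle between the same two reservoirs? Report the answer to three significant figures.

4.66

Since Q_H = Q_C + W for any cycle, COP_R = Q_C/W = Q_H/W − 1.
COP_R = 5.66 − 1 = 4.66.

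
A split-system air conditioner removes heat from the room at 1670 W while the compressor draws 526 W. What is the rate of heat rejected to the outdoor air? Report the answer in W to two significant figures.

For a cyclic device the first law requires Q̇_H = Q̇_C + Ẇ.
Q̇_H = Q̇_C + Ẇ = 2196 W.

2200 W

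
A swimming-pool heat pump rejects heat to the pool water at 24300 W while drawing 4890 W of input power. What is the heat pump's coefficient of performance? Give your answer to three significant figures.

4.97

The first law gives Q̇_H = Q̇_C + Ẇ, so the three rates are Q̇_C = 19410, Q̇_H = 24300, Ẇ = 4890 W.
COP_HP = Q̇_H/Ẇ = 24300/4890 = 4.969.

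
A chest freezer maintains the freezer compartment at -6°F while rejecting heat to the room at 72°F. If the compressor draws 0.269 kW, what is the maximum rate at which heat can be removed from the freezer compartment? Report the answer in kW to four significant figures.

1.565 kW

In absolute terms T_C = 252.04 K and T_H = 295.37 K, so ΔT = 43.33 K.
COP_Carnot = T_C/ΔT = 252.04/43.33 = 5.816.
Q̇_max = COP_Carnot × Ẇ = 5.816 × 0.2690 kW = 1.565 kW.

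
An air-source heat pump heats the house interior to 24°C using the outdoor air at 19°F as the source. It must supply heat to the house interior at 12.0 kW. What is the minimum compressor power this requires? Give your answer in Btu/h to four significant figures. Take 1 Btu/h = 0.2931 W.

In absolute terms T_C = 265.93 K and T_H = 297.15 K, so ΔT = 31.22 K.
COP_Carnot = T_H/ΔT = 297.15/31.22 = 9.517.
Ẇ_min = Q̇/COP_Carnot = 12.00/9.517 = 1.261 kW = 4302 Btu/h.

4302 Btu/h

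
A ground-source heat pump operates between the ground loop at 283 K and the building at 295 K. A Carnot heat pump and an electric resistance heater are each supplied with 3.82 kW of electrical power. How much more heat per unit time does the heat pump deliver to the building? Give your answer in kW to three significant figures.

90.1 kW

The reservoir spacing is ΔT = 295 − 283 = 12.00 K.
COP_Carnot = T_H/ΔT = 295.00/12.00 = 24.58.
The heat pump delivers Q̇_H = COP × Ẇ = 93.91 kW; the resistance heater delivers Ẇ = 3.820 kW.
Extra = (COP − 1)·Ẇ = 90.09 kW.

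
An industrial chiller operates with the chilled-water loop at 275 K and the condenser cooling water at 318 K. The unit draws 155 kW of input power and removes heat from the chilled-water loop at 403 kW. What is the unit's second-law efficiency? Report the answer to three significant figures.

0.407

COP_actual = Q̇_C/Ẇ = 403.0/155.0 = 2.600.
The reservoir spacing is ΔT = 318 − 275 = 43.00 K.
COP_Carnot = T_C/ΔT = 275.00/43.00 = 6.395.
η_II = COP_actual/COP_Carnot = 2.600/6.395 = 0.4065.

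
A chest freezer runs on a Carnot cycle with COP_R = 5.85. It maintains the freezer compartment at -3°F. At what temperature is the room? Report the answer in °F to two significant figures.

COP_R = T_C/(T_H − T_C) gives T_H − T_C = T_C/COP.
With T_C = 253.71 K, T_H = 253.71 × (1 + 1/5.85) = 297.07 K.
Converting, 297.07 K = 75.06°F.

75 °F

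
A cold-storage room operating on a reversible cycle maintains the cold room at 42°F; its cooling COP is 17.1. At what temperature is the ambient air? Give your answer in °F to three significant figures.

71.3 °F

COP_R = T_C/(T_H − T_C) gives T_H − T_C = T_C/COP.
With T_C = 278.71 K, T_H = 278.71 × (1 + 1/17.1) = 295.00 K.
Converting, 295.00 K = 71.34°F.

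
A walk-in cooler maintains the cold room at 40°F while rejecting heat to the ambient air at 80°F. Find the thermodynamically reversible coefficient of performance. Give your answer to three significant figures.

12.5

In absolute terms T_C = 277.59 K and T_H = 299.82 K, so ΔT = 22.22 K.
For a reversible cycle, COP_Carnot = T_C/ΔT = 277.59/22.22 = 12.49.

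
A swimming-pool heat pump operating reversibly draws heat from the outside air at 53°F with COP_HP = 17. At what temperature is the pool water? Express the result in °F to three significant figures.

85.0 °F

COP_HP = T_H/(T_H − T_C) rearranges to T_H = COP·T_C/(COP − 1).
With T_C = 284.82 K, T_H = 17 × 284.82/16.00 = 302.62 K.
Converting, 302.62 K = 85.04°F.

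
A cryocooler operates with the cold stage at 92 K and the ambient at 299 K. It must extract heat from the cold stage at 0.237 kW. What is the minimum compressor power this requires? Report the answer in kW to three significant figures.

The reservoir spacing is ΔT = 299 − 92 = 207.0 K.
COP_Carnot = T_C/ΔT = 92.00/207.0 = 0.4444.
Ẇ_min = Q̇/COP_Carnot = 0.2370/0.4444 = 0.5333 kW.

0.533 kW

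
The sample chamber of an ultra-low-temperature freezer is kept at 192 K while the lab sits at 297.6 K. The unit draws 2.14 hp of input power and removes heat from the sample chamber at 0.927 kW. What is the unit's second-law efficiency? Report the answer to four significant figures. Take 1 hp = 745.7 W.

0.3195

Converting, Q̇_C = 0.9270 kW = 1.243 hp, so COP_actual = Q̇_C/Ẇ = 1.243/2.140 = 0.5809.
The reservoir spacing is ΔT = 297.6 − 192 = 105.6 K.
COP_Carnot = T_C/ΔT = 192.00/105.6 = 1.818.
η_II = COP_actual/COP_Carnot = 0.5809/1.818 = 0.3195.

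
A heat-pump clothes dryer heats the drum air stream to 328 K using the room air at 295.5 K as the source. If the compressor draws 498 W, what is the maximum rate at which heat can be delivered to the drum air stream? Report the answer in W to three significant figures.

5030 W

The reservoir spacing is ΔT = 328 − 295.5 = 32.50 K.
COP_Carnot = T_H/ΔT = 328.00/32.50 = 10.09.
Q̇_max = COP_Carnot × Ẇ = 10.09 × 498.0 W = 5026 W.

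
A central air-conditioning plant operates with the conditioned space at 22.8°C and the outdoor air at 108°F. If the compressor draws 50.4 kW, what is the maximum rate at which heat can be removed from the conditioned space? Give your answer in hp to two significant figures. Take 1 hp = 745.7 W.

In absolute terms T_C = 295.95 K and T_H = 315.37 K, so ΔT = 19.42 K.
COP_Carnot = T_C/ΔT = 295.95/19.42 = 15.24.
Q̇_max = COP_Carnot × Ẇ = 15.24 × 50.40 kW = 768.0 kW = 1030 hp.

1000 hp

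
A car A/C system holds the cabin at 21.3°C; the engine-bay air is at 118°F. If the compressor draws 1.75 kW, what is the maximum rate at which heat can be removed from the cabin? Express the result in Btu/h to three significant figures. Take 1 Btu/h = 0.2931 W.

66400 Btu/h

In absolute terms T_C = 294.45 K and T_H = 320.93 K, so ΔT = 26.48 K.
COP_Carnot = T_C/ΔT = 294.45/26.48 = 11.12.
Q̇_max = COP_Carnot × Ẇ = 11.12 × 1.750 kW = 19.46 kW = 66400 Btu/h.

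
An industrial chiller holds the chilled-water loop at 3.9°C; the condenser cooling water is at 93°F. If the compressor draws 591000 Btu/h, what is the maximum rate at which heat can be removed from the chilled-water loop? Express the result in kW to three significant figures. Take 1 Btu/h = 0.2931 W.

In absolute terms T_C = 277.05 K and T_H = 307.04 K, so ΔT = 29.99 K.
COP_Carnot = T_C/ΔT = 277.05/29.99 = 9.238.
Q̇_max = COP_Carnot × Ẇ = 9.238 × 591000 Btu/h = 5460000 Btu/h = 1600 kW.

1600 kW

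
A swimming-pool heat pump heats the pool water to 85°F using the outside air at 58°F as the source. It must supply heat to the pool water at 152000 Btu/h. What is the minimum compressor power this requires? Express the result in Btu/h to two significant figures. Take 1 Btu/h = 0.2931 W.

7500 Btu/h

In absolute terms T_C = 287.59 K and T_H = 302.59 K, so ΔT = 15.00 K.
COP_Carnot = T_H/ΔT = 302.59/15.00 = 20.17.
Ẇ_min = Q̇/COP_Carnot = 152000/20.17 = 7535 Btu/h.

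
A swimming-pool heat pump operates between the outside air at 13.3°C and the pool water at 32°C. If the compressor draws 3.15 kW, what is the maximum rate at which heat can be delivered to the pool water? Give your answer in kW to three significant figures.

In absolute terms T_C = 286.45 K and T_H = 305.15 K, so ΔT = 18.70 K.
COP_Carnot = T_H/ΔT = 305.15/18.70 = 16.32.
Q̇_max = COP_Carnot × Ẇ = 16.32 × 3.150 kW = 51.40 kW.

51.4 kW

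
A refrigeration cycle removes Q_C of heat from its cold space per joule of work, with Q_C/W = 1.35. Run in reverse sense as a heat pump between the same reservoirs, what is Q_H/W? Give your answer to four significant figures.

The first law on one cycle gives Q_H = Q_C + W, so Q_H/W = Q_C/W + 1.
COP_HP = COP_R + 1 = 1.35 + 1 = 2.35.

2.350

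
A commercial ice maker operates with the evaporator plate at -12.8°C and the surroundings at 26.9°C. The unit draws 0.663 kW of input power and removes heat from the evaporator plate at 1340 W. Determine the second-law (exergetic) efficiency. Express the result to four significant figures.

0.3082

Converting, Q̇_C = 1340 W = 1.340 kW, so COP_actual = Q̇_C/Ẇ = 1.340/0.6630 = 2.021.
In absolute terms T_C = 260.35 K and T_H = 300.05 K, so ΔT = 39.70 K.
COP_Carnot = T_C/ΔT = 260.35/39.70 = 6.558.
η_II = COP_actual/COP_Carnot = 2.021/6.558 = 0.3082.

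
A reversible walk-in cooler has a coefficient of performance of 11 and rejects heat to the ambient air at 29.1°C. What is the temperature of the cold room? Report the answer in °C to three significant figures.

For a Carnot refrigerator COP_R = T_C/(T_H − T_C), so T_C = COP·T_H/(1 + COP).
With T_H = 302.25 K, T_C = 11 × 302.25/12.00 = 277.06 K.
Converting, 277.06 K = 3.91°C.

3.91 °C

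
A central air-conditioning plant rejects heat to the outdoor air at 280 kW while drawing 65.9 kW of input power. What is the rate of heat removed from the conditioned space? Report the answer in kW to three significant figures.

214 kW

For a cyclic device the first law requires Q̇_H = Q̇_C + Ẇ.
Q̇_C = Q̇_H − Ẇ = 214.1 kW.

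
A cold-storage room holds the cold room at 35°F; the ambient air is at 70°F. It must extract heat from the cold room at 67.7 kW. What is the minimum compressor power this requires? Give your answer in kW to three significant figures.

In absolute terms T_C = 274.82 K and T_H = 294.26 K, so ΔT = 19.44 K.
COP_Carnot = T_C/ΔT = 274.82/19.44 = 14.13.
Ẇ_min = Q̇/COP_Carnot = 67.70/14.13 = 4.790 kW.

4.79 kW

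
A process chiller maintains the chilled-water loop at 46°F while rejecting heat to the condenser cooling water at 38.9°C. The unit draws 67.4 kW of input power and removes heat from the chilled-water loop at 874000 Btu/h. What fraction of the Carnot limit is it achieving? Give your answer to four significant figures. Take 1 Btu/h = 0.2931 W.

0.4211

Converting, Q̇_C = 874000 Btu/h = 256.2 kW, so COP_actual = Q̇_C/Ẇ = 256.2/67.40 = 3.801.
In absolute terms T_C = 280.93 K and T_H = 312.05 K, so ΔT = 31.12 K.
COP_Carnot = T_C/ΔT = 280.93/31.12 = 9.027.
η_II = COP_actual/COP_Carnot = 3.801/9.027 = 0.4211.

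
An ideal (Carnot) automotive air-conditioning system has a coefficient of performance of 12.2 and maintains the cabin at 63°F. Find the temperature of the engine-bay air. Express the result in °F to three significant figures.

106 °F

COP_R = T_C/(T_H − T_C) gives T_H − T_C = T_C/COP.
With T_C = 290.37 K, T_H = 290.37 × (1 + 1/12.2) = 314.17 K.
Converting, 314.17 K = 105.84°F.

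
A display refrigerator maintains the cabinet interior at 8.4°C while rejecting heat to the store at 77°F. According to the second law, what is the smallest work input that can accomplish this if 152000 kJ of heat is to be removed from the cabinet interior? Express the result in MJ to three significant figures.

In absolute terms T_C = 281.55 K and T_H = 298.15 K, so ΔT = 16.60 K.
The reversible limit is COP_R = T_C/ΔT = 16.96, so W_min = Q_C/COP = Q_C·ΔT/T_C.
W_min = 152000 × 16.60/281.55 = 8962 kJ = 8.962 MJ.

8.96 MJ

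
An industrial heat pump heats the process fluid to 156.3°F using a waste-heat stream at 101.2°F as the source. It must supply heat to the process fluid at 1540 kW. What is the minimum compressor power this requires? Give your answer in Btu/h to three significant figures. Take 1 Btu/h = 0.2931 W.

In absolute terms T_C = 311.59 K and T_H = 342.21 K, so ΔT = 30.61 K.
COP_Carnot = T_H/ΔT = 342.21/30.61 = 11.18.
Ẇ_min = Q̇/COP_Carnot = 1540/11.18 = 137.8 kW = 470000 Btu/h.

470000 Btu/h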